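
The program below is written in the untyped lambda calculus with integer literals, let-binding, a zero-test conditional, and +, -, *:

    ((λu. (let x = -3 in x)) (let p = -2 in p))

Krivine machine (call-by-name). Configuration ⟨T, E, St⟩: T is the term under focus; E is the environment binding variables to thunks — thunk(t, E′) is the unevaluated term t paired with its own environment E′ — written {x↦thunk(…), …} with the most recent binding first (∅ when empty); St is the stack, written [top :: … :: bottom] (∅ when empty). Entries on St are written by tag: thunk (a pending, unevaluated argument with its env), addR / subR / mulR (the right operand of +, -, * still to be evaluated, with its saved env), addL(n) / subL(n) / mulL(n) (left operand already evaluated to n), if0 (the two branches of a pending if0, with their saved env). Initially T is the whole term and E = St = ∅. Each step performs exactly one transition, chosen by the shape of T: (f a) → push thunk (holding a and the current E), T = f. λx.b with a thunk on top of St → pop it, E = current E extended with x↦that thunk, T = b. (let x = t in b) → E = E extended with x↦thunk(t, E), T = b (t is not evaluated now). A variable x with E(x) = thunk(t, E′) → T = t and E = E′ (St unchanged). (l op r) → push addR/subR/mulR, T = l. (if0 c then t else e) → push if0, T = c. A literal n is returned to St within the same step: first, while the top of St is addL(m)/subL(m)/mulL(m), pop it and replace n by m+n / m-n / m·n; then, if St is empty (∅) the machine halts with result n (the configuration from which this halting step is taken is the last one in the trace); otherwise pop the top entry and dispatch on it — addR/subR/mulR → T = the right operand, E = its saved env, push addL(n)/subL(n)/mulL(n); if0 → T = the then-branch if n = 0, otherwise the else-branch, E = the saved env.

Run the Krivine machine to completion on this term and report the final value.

t=0: <T=((λu. (let x = -3 in x)) (let p = -2 in p)), E=∅, St=∅>
t=1: <T=(λu. (let x = -3 in x)), E=∅, St=[thunk]>
t=2: <T=(let x = -3 in x), E={u↦thunk((let p = -2 in p), ∅)}, St=∅>
t=3: <T=x, E={x↦thunk(-3, {u↦thunk((let p = -2 in p), ∅)}), u↦thunk((let p = -2 in p), ∅)}, St=∅>
t=4: <T=-3, E={u↦thunk((let p = -2 in p), ∅)}, St=∅>
→ final value -3

Answer: -3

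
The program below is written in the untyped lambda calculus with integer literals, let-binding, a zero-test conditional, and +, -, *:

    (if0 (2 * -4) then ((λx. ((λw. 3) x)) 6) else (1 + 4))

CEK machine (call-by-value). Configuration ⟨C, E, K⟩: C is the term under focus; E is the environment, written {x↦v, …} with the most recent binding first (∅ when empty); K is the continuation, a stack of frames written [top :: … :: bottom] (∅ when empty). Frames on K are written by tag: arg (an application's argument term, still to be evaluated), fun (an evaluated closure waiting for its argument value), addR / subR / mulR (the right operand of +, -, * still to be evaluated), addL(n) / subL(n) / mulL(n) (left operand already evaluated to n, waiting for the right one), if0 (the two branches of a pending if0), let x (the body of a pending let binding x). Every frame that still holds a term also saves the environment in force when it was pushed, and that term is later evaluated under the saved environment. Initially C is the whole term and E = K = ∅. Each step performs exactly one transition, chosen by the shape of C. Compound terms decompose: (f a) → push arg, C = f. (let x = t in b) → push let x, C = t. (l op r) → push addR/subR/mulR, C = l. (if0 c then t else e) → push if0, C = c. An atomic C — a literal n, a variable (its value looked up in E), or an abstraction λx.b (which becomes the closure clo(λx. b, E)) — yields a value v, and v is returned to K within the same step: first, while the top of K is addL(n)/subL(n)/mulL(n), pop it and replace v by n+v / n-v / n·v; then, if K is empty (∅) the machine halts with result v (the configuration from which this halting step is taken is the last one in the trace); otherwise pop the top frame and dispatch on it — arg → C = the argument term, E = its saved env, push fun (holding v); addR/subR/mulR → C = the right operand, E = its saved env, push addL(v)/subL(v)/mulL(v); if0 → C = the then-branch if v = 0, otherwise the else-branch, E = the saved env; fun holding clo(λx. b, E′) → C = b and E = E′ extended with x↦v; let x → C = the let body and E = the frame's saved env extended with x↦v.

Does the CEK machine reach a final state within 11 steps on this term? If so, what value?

0. <C=(if0 (2 * -4) then ((λx. ((λw. 3) x)) 6) else (1 + 4)), E=∅, K=∅>
1. <C=(2 * -4), E=∅, K=[if0]>
2. <C=2, E=∅, K=[mulR :: if0]>
3. <C=-4, E=∅, K=[mulL(2) :: if0]>
4. <C=(1 + 4), E=∅, K=∅>
5. <C=1, E=∅, K=[addR]>
6. <C=4, E=∅, K=[addL(1)]>
→ final value 5

Answer: 5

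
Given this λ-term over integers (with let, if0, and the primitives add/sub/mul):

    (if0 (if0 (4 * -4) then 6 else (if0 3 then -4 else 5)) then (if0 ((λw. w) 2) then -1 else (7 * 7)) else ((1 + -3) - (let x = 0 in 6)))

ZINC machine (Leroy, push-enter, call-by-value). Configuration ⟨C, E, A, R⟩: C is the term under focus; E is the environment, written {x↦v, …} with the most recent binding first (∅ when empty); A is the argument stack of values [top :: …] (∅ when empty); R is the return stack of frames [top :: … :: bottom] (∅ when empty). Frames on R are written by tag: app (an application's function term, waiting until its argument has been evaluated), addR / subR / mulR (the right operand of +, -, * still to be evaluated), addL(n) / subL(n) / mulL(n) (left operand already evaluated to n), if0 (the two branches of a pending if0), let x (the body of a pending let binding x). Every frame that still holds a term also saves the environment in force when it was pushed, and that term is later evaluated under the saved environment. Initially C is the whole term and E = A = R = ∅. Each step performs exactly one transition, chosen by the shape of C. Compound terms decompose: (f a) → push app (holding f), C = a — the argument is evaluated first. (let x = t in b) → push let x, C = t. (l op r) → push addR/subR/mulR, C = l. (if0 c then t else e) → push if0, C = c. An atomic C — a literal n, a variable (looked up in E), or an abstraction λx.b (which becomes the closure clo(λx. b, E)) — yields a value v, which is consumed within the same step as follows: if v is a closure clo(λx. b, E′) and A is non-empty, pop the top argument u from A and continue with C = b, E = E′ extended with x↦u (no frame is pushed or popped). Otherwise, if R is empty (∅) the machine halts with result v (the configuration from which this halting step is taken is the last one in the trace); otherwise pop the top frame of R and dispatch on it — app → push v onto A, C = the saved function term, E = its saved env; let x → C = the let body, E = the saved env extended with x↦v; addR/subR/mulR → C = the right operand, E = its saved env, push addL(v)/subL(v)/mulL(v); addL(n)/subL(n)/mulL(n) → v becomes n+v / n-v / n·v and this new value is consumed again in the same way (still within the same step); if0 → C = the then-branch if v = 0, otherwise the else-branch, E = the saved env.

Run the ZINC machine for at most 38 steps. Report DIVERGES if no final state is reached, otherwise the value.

0. ⟨C=(if0 (if0 (4 * -4) then 6 else (if0 3 then -4 else 5)) then (if0 ((λw. w) 2) then -1 else (7 * 7)) else ((1 + -3) - (let x = 0 in 6))); E=∅; A=∅; R=∅⟩
1. ⟨C=(if0 (4 * -4) then 6 else (if0 3 then -4 else 5)); E=∅; A=∅; R=[if0]⟩
2. ⟨C=(4 * -4); E=∅; A=∅; R=[if0 :: if0]⟩
3. ⟨C=4; E=∅; A=∅; R=[mulR :: if0 :: if0]⟩
4. ⟨C=-4; E=∅; A=∅; R=[mulL(4) :: if0 :: if0]⟩
5. ⟨C=(if0 3 then -4 else 5); E=∅; A=∅; R=[if0]⟩
6. ⟨C=3; E=∅; A=∅; R=[if0 :: if0]⟩
7. ⟨C=5; E=∅; A=∅; R=[if0]⟩
8. ⟨C=((1 + -3) - (let x = 0 in 6)); E=∅; A=∅; R=∅⟩
9. ⟨C=(1 + -3); E=∅; A=∅; R=[subR]⟩
10. ⟨C=1; E=∅; A=∅; R=[addR :: subR]⟩
11. ⟨C=-3; E=∅; A=∅; R=[addL(1) :: subR]⟩
12. ⟨C=(let x = 0 in 6); E=∅; A=∅; R=[subL(-2)]⟩
13. ⟨C=0; E=∅; A=∅; R=[let x :: subL(-2)]⟩
14. ⟨C=6; E={x↦0}; A=∅; R=[subL(-2)]⟩
→ final value -8

Answer: -8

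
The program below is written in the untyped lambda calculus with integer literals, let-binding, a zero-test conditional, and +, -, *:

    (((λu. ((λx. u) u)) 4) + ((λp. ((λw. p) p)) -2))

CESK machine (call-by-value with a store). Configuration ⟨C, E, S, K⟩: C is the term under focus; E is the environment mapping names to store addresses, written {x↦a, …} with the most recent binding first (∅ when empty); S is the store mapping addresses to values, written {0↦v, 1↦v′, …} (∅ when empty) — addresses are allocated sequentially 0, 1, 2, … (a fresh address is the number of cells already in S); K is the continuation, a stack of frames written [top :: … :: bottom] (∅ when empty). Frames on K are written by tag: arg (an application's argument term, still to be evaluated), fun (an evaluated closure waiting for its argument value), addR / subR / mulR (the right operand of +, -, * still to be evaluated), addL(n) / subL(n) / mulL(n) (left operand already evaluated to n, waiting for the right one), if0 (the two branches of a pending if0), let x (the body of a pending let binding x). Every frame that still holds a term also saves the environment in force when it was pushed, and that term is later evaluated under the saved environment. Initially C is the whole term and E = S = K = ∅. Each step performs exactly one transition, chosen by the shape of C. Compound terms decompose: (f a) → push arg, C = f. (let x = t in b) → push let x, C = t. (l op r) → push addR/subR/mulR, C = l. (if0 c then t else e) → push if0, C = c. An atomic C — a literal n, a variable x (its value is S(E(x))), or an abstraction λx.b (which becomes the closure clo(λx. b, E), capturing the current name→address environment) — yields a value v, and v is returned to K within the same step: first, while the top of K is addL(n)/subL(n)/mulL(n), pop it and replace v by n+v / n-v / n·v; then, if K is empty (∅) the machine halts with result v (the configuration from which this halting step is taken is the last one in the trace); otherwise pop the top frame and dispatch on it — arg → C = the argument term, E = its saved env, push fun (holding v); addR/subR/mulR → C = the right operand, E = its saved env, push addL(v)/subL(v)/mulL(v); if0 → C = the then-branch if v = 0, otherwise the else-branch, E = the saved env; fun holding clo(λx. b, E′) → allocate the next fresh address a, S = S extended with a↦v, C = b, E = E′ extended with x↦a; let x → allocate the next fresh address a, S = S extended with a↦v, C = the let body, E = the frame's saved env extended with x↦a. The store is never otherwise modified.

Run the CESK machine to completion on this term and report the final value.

[0] ⟨C=(((λu. ((λx. u) u)) 4) + ((λp. ((λw. p) p)) -2)); E=∅; S=∅; K=∅⟩
[1] ⟨C=((λu. ((λx. u) u)) 4); E=∅; S=∅; K=[addR]⟩
[2] ⟨C=(λu. ((λx. u) u)); E=∅; S=∅; K=[arg :: addR]⟩
[3] ⟨C=4; E=∅; S=∅; K=[fun :: addR]⟩
[4] ⟨C=((λx. u) u); E={u↦0}; S={0↦4}; K=[addR]⟩
[5] ⟨C=(λx. u); E={u↦0}; S={0↦4}; K=[arg :: addR]⟩
[6] ⟨C=u; E={u↦0}; S={0↦4}; K=[fun :: addR]⟩
[7] ⟨C=u; E={x↦1, u↦0}; S={0↦4, 1↦4}; K=[addR]⟩
[8] ⟨C=((λp. ((λw. p) p)) -2); E=∅; S={0↦4, 1↦4}; K=[addL(4)]⟩
[9] ⟨C=(λp. ((λw. p) p)); E=∅; S={0↦4, 1↦4}; K=[arg :: addL(4)]⟩
[10] ⟨C=-2; E=∅; S={0↦4, 1↦4}; K=[fun :: addL(4)]⟩
[11] ⟨C=((λw. p) p); E={p↦2}; S={0↦4, 1↦4, 2↦-2}; K=[addL(4)]⟩
[12] ⟨C=(λw. p); E={p↦2}; S={0↦4, 1↦4, 2↦-2}; K=[arg :: addL(4)]⟩
[13] ⟨C=p; E={p↦2}; S={0↦4, 1↦4, 2↦-2}; K=[fun :: addL(4)]⟩
[14] ⟨C=p; E={w↦3, p↦2}; S={0↦4, 1↦4, 2↦-2, 3↦-2}; K=[addL(4)]⟩
→ final value 2

Answer: 2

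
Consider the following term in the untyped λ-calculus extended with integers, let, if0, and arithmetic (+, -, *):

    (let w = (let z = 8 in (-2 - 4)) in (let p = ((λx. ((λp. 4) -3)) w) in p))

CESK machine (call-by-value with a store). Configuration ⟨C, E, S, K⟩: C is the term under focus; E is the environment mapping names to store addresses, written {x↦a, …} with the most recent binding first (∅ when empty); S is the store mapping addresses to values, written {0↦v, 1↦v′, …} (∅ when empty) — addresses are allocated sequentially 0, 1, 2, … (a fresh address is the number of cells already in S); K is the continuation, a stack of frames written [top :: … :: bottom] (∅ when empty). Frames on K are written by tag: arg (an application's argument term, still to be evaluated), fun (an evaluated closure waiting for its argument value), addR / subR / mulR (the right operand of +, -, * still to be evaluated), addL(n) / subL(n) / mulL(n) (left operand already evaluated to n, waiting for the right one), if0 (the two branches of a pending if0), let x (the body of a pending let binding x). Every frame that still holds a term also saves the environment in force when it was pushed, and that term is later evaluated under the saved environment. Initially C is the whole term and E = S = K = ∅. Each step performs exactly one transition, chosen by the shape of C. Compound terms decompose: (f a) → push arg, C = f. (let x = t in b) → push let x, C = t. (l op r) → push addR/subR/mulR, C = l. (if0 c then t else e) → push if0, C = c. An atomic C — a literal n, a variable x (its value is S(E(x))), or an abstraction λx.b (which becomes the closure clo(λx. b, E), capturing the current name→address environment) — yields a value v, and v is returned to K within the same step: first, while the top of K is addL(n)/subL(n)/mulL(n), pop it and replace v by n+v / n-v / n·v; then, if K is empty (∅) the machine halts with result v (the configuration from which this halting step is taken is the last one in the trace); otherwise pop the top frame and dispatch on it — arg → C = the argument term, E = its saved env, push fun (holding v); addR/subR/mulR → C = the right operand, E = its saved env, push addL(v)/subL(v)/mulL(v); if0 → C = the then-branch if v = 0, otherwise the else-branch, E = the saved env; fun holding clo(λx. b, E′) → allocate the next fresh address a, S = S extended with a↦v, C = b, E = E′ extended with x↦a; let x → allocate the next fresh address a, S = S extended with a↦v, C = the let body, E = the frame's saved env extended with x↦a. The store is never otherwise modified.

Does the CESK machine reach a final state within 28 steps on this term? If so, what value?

Answer: 4

Execution trace:
0. [C=(let w = (let z = 8 in (-2 - 4)) in (let p = ((λx. ((λp. 4) -3)) w) in p)) | E=∅ | S=∅ | K=∅]
1. [C=(let z = 8 in (-2 - 4)) | E=∅ | S=∅ | K=[let w]]
2. [C=8 | E=∅ | S=∅ | K=[let z :: let w]]
3. [C=(-2 - 4) | E={z↦0} | S={0↦8} | K=[let w]]
4. [C=-2 | E={z↦0} | S={0↦8} | K=[subR :: let w]]
5. [C=4 | E={z↦0} | S={0↦8} | K=[subL(-2) :: let w]]
6. [C=(let p = ((λx. ((λp. 4) -3)) w) in p) | E={w↦1} | S={0↦8, 1↦-6} | K=∅]
7. [C=((λx. ((λp. 4) -3)) w) | E={w↦1} | S={0↦8, 1↦-6} | K=[let p]]
8. [C=(λx. ((λp. 4) -3)) | E={w↦1} | S={0↦8, 1↦-6} | K=[arg :: let p]]
9. [C=w | E={w↦1} | S={0↦8, 1↦-6} | K=[fun :: let p]]
10. [C=((λp. 4) -3) | E={x↦2, w↦1} | S={0↦8, 1↦-6, 2↦-6} | K=[let p]]
11. [C=(λp. 4) | E={x↦2, w↦1} | S={0↦8, 1↦-6, 2↦-6} | K=[arg :: let p]]
12. [C=-3 | E={x↦2, w↦1} | S={0↦8, 1↦-6, 2↦-6} | K=[fun :: let p]]
13. [C=4 | E={p↦3, x↦2, w↦1} | S={0↦8, 1↦-6, 2↦-6, 3↦-3} | K=[let p]]
14. [C=p | E={p↦4, w↦1} | S={0↦8, 1↦-6, 2↦-6, 3↦-3, 4↦4} | K=∅]
→ final value 4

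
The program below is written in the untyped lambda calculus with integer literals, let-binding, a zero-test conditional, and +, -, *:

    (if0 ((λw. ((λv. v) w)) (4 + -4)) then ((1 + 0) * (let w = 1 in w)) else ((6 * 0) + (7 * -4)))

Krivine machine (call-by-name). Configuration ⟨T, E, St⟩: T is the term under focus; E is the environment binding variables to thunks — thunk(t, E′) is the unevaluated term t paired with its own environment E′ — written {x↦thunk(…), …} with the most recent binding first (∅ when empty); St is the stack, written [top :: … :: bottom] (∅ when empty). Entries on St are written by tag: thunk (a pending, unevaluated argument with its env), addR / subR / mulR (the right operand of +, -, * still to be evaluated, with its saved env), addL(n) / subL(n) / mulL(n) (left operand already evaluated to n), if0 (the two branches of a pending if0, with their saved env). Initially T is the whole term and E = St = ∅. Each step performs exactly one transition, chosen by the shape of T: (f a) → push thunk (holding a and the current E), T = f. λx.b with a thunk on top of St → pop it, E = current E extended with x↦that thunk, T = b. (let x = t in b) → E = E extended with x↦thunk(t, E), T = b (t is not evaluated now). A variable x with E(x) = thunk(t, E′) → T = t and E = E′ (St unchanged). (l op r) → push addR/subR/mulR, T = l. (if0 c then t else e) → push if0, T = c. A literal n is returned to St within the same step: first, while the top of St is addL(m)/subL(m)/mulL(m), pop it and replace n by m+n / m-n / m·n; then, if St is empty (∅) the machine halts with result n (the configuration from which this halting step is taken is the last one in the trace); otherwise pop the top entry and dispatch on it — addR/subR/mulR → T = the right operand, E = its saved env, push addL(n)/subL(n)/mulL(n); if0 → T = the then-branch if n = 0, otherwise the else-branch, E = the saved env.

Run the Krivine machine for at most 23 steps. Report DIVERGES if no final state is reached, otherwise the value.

Answer: 1

Machine steps:
t=0: <T=(if0 ((λw. ((λv. v) w)) (4 + -4)) then ((1 + 0) * (let w = 1 in w)) else ((6 * 0) + (7 * -4))), E=∅, St=∅>
t=1: <T=((λw. ((λv. v) w)) (4 + -4)), E=∅, St=[if0]>
t=2: <T=(λw. ((λv. v) w)), E=∅, St=[thunk :: if0]>
t=3: <T=((λv. v) w), E={w↦thunk((4 + -4), ∅)}, St=[if0]>
t=4: <T=(λv. v), E={w↦thunk((4 + -4), ∅)}, St=[thunk :: if0]>
t=5: <T=v, E={v↦thunk(w, {w↦thunk((4 + -4), ∅)}), w↦thunk((4 + -4), ∅)}, St=[if0]>
t=6: <T=w, E={w↦thunk((4 + -4), ∅)}, St=[if0]>
t=7: <T=(4 + -4), E=∅, St=[if0]>
t=8: <T=4, E=∅, St=[addR :: if0]>
t=9: <T=-4, E=∅, St=[addL(4) :: if0]>
t=10: <T=((1 + 0) * (let w = 1 in w)), E=∅, St=∅>
t=11: <T=(1 + 0), E=∅, St=[mulR]>
t=12: <T=1, E=∅, St=[addR :: mulR]>
t=13: <T=0, E=∅, St=[addL(1) :: mulR]>
t=14: <T=(let w = 1 in w), E=∅, St=[mulL(1)]>
t=15: <T=w, E={w↦thunk(1, ∅)}, St=[mulL(1)]>
t=16: <T=1, E=∅, St=[mulL(1)]>
→ final value 1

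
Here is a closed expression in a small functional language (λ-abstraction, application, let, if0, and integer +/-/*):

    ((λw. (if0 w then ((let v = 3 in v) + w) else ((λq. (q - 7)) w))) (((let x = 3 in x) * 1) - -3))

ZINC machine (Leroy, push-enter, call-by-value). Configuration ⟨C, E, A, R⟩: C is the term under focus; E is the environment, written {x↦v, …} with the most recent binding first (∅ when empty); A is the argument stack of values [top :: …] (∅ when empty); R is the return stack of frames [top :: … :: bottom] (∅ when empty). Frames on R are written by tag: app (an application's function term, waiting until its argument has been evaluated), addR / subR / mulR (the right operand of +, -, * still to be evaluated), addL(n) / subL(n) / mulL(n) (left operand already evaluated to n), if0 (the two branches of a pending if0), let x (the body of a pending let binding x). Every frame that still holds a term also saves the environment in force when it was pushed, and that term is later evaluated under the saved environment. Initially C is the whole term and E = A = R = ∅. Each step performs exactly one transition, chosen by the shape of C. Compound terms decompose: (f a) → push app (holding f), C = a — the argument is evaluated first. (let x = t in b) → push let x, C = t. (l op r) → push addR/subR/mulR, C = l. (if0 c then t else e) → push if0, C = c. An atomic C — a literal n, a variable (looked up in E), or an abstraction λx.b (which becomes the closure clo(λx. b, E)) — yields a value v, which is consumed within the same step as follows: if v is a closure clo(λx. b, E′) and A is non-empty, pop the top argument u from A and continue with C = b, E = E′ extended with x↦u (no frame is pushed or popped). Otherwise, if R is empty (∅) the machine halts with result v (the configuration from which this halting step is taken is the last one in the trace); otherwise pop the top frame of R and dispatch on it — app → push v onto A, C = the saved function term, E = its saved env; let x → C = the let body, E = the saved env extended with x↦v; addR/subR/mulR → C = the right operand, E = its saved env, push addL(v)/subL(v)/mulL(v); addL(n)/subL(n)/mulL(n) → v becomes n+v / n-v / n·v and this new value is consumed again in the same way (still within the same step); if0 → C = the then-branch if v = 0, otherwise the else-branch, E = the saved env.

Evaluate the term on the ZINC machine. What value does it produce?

step 0: <C=((λw. (if0 w then ((let v = 3 in v) + w) else ((λq. (q - 7)) w))) (((let x = 3 in x) * 1) - -3)), E=∅, A=∅, R=∅>
step 1: <C=(((let x = 3 in x) * 1) - -3), E=∅, A=∅, R=[app]>
step 2: <C=((let x = 3 in x) * 1), E=∅, A=∅, R=[subR :: app]>
step 3: <C=(let x = 3 in x), E=∅, A=∅, R=[mulR :: subR :: app]>
step 4: <C=3, E=∅, A=∅, R=[let x :: mulR :: subR :: app]>
step 5: <C=x, E={x↦3}, A=∅, R=[mulR :: subR :: app]>
step 6: <C=1, E=∅, A=∅, R=[mulL(3) :: subR :: app]>
step 7: <C=-3, E=∅, A=∅, R=[subL(3) :: app]>
step 8: <C=(λw. (if0 w then ((let v = 3 in v) + w) else ((λq. (q - 7)) w))), E=∅, A=[6], R=∅>
step 9: <C=(if0 w then ((let v = 3 in v) + w) else ((λq. (q - 7)) w)), E={w↦6}, A=∅, R=∅>
step 10: <C=w, E={w↦6}, A=∅, R=[if0]>
step 11: <C=((λq. (q - 7)) w), E={w↦6}, A=∅, R=∅>
step 12: <C=w, E={w↦6}, A=∅, R=[app]>
step 13: <C=(λq. (q - 7)), E={w↦6}, A=[6], R=∅>
step 14: <C=(q - 7), E={q↦6, w↦6}, A=∅, R=∅>
step 15: <C=q, E={q↦6, w↦6}, A=∅, R=[subR]>
step 16: <C=7, E={q↦6, w↦6}, A=∅, R=[subL(6)]>
→ final value -1

Answer: -1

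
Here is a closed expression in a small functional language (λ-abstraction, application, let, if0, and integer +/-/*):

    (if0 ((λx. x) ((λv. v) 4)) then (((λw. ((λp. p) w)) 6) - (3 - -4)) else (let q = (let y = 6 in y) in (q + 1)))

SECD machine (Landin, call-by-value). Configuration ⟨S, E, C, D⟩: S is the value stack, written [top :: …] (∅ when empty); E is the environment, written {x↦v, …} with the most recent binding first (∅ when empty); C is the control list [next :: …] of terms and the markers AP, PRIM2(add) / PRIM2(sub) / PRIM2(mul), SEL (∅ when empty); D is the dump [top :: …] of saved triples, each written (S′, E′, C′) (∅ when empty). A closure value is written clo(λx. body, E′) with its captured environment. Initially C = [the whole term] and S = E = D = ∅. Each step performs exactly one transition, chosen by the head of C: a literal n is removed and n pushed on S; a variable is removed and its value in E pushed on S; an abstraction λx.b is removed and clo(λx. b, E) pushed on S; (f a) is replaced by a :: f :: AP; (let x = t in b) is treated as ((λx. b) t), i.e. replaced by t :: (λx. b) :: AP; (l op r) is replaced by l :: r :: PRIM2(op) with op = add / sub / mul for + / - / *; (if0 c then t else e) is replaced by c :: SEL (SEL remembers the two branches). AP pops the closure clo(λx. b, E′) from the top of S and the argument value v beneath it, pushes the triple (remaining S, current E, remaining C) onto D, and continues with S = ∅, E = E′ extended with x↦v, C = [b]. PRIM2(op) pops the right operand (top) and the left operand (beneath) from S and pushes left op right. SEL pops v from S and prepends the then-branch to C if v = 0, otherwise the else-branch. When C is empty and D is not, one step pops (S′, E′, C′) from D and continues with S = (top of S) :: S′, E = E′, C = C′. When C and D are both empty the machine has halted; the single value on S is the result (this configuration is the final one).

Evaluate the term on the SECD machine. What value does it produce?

Answer: 7

Execution trace:
step 0: <S=∅, E=∅, C=[(if0 ((λx. x) ((λv. v) 4)) then (((λw. ((λp. p) w)) 6) - (3 - -4)) else (let q = (let y = 6 in y) in (q + 1)))], D=∅>
step 1: <S=∅, E=∅, C=[((λx. x) ((λv. v) 4)) :: SEL], D=∅>
step 2: <S=∅, E=∅, C=[((λv. v) 4) :: (λx. x) :: AP :: SEL], D=∅>
step 3: <S=∅, E=∅, C=[4 :: (λv. v) :: AP :: (λx. x) :: AP :: SEL], D=∅>
step 4: <S=[4], E=∅, C=[(λv. v) :: AP :: (λx. x) :: AP :: SEL], D=∅>
step 5: <S=[clo(λv. v, ∅) :: 4], E=∅, C=[AP :: (λx. x) :: AP :: SEL], D=∅>
step 6: <S=∅, E={v↦4}, C=[v], D=[(∅, ∅, [(λx. x) :: AP :: SEL])]>
step 7: <S=[4], E={v↦4}, C=∅, D=[(∅, ∅, [(λx. x) :: AP :: SEL])]>
step 8: <S=[4], E=∅, C=[(λx. x) :: AP :: SEL], D=∅>
step 9: <S=[clo(λx. x, ∅) :: 4], E=∅, C=[AP :: SEL], D=∅>
step 10: <S=∅, E={x↦4}, C=[x], D=[(∅, ∅, [SEL])]>
step 11: <S=[4], E={x↦4}, C=∅, D=[(∅, ∅, [SEL])]>
step 12: <S=[4], E=∅, C=[SEL], D=∅>
step 13: <S=∅, E=∅, C=[(let q = (let y = 6 in y) in (q + 1))], D=∅>
step 14: <S=∅, E=∅, C=[(let y = 6 in y) :: (λq. (q + 1)) :: AP], D=∅>
step 15: <S=∅, E=∅, C=[6 :: (λy. y) :: AP :: (λq. (q + 1)) :: AP], D=∅>
step 16: <S=[6], E=∅, C=[(λy. y) :: AP :: (λq. (q + 1)) :: AP], D=∅>
step 17: <S=[clo(λy. y, ∅) :: 6], E=∅, C=[AP :: (λq. (q + 1)) :: AP], D=∅>
step 18: <S=∅, E={y↦6}, C=[y], D=[(∅, ∅, [(λq. (q + 1)) :: AP])]>
step 19: <S=[6], E={y↦6}, C=∅, D=[(∅, ∅, [(λq. (q + 1)) :: AP])]>
step 20: <S=[6], E=∅, C=[(λq. (q + 1)) :: AP], D=∅>
step 21: <S=[clo(λq. (q + 1), ∅) :: 6], E=∅, C=[AP], D=∅>
step 22: <S=∅, E={q↦6}, C=[(q + 1)], D=[(∅, ∅, ∅)]>
step 23: <S=∅, E={q↦6}, C=[q :: 1 :: PRIM2(add)], D=[(∅, ∅, ∅)]>
step 24: <S=[6], E={q↦6}, C=[1 :: PRIM2(add)], D=[(∅, ∅, ∅)]>
step 25: <S=[1 :: 6], E={q↦6}, C=[PRIM2(add)], D=[(∅, ∅, ∅)]>
step 26: <S=[7], E={q↦6}, C=∅, D=[(∅, ∅, ∅)]>
step 27: <S=[7], E=∅, C=∅, D=∅>
→ final value 7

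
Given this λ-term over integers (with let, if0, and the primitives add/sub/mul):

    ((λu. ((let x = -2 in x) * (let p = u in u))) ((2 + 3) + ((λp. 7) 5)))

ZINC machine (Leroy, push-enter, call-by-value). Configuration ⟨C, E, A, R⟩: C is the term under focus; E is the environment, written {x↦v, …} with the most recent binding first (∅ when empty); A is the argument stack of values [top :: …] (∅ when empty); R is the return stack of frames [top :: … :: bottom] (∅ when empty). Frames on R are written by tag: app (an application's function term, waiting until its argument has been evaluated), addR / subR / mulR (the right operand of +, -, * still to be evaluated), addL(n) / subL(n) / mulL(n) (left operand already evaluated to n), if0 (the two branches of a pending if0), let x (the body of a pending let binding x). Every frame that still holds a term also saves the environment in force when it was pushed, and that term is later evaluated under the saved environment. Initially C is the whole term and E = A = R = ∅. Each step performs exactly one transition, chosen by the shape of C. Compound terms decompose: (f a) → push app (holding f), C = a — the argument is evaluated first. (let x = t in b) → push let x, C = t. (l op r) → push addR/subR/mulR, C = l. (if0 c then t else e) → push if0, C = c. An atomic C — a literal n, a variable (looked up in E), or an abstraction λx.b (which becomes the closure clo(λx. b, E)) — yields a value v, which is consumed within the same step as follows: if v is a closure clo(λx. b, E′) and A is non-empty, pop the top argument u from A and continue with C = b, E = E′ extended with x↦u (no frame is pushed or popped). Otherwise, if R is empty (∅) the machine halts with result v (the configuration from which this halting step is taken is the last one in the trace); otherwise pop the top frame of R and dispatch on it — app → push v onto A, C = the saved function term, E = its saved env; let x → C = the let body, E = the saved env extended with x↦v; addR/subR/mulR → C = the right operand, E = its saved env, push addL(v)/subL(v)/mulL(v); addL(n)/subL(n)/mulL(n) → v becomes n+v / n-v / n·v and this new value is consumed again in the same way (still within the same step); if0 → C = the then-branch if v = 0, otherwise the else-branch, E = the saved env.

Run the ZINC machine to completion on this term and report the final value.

Answer: -24

Machine steps:
t=0: ⟨C=((λu. ((let x = -2 in x) * (let p = u in u))) ((2 + 3) + ((λp. 7) 5))); E=∅; A=∅; R=∅⟩
t=1: ⟨C=((2 + 3) + ((λp. 7) 5)); E=∅; A=∅; R=[app]⟩
t=2: ⟨C=(2 + 3); E=∅; A=∅; R=[addR :: app]⟩
t=3: ⟨C=2; E=∅; A=∅; R=[addR :: addR :: app]⟩
t=4: ⟨C=3; E=∅; A=∅; R=[addL(2) :: addR :: app]⟩
t=5: ⟨C=((λp. 7) 5); E=∅; A=∅; R=[addL(5) :: app]⟩
t=6: ⟨C=5; E=∅; A=∅; R=[app :: addL(5) :: app]⟩
t=7: ⟨C=(λp. 7); E=∅; A=[5]; R=[addL(5) :: app]⟩
t=8: ⟨C=7; E={p↦5}; A=∅; R=[addL(5) :: app]⟩
t=9: ⟨C=(λu. ((let x = -2 in x) * (let p = u in u))); E=∅; A=[12]; R=∅⟩
t=10: ⟨C=((let x = -2 in x) * (let p = u in u)); E={u↦12}; A=∅; R=∅⟩
t=11: ⟨C=(let x = -2 in x); E={u↦12}; A=∅; R=[mulR]⟩
t=12: ⟨C=-2; E={u↦12}; A=∅; R=[let x :: mulR]⟩
t=13: ⟨C=x; E={x↦-2, u↦12}; A=∅; R=[mulR]⟩
t=14: ⟨C=(let p = u in u); E={u↦12}; A=∅; R=[mulL(-2)]⟩
t=15: ⟨C=u; E={u↦12}; A=∅; R=[let p :: mulL(-2)]⟩
t=16: ⟨C=u; E={p↦12, u↦12}; A=∅; R=[mulL(-2)]⟩
→ final value -24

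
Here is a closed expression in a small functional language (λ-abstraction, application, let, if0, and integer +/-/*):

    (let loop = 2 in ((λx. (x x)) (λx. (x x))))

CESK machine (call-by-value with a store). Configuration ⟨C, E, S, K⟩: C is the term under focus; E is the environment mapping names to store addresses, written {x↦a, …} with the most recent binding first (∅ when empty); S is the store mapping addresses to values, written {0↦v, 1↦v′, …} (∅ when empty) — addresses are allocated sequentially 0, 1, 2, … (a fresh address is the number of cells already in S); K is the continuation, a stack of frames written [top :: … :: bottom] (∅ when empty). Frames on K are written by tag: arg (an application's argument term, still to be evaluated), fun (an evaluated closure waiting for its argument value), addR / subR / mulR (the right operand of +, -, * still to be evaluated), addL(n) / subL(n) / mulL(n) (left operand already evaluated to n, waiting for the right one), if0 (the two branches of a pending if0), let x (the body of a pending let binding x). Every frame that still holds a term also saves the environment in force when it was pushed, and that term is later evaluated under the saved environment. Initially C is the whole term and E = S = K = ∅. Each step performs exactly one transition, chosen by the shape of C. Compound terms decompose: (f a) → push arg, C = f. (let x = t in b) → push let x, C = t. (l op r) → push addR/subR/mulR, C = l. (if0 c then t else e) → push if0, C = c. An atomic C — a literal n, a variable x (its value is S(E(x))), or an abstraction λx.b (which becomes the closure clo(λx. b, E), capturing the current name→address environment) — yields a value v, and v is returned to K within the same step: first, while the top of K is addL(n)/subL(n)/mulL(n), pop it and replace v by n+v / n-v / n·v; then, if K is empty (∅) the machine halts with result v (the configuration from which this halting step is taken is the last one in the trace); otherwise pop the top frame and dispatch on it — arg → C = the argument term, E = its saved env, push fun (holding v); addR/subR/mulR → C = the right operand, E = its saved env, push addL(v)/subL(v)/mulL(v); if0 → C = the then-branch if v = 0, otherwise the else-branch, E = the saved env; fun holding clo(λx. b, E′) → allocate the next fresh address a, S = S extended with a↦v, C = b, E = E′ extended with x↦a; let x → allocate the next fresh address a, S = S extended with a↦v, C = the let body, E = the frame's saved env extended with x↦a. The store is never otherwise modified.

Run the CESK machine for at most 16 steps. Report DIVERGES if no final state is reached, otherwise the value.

step 0: ⟨C=(let loop = 2 in ((λx. (x x)) (λx. (x x)))); E=∅; S=∅; K=∅⟩
step 1: ⟨C=2; E=∅; S=∅; K=[let loop]⟩
step 2: ⟨C=((λx. (x x)) (λx. (x x))); E={loop↦0}; S={0↦2}; K=∅⟩
step 3: ⟨C=(λx. (x x)); E={loop↦0}; S={0↦2}; K=[arg]⟩
step 4: ⟨C=(λx. (x x)); E={loop↦0}; S={0↦2}; K=[fun]⟩
step 5: ⟨C=(x x); E={x↦1, loop↦0}; S={0↦2, 1↦clo(λx. (x x), {loop↦0})}; K=∅⟩
step 6: ⟨C=x; E={x↦1, loop↦0}; S={0↦2, 1↦clo(λx. (x x), {loop↦0})}; K=[arg]⟩
step 7: ⟨C=x; E={x↦1, loop↦0}; S={0↦2, 1↦clo(λx. (x x), {loop↦0})}; K=[fun]⟩
step 8: ⟨C=(x x); E={x↦2, loop↦0}; S={0↦2, 1↦clo(λx. (x x), {loop↦0}), 2↦clo(λx. (x x), {loop↦0})}; K=∅⟩
step 9: ⟨C=x; E={x↦2, loop↦0}; S={0↦2, 1↦clo(λx. (x x), {loop↦0}), 2↦clo(λx. (x x), {loop↦0})}; K=[arg]⟩
step 10: ⟨C=x; E={x↦2, loop↦0}; S={0↦2, 1↦clo(λx. (x x), {loop↦0}), 2↦clo(λx. (x x), {loop↦0})}; K=[fun]⟩
step 11: ⟨C=(x x); E={x↦3, loop↦0}; S={0↦2, 1↦clo(λx. (x x), {loop↦0}), 2↦clo(λx. (x x), {loop↦0}), 3↦clo(λx. (x x), {loop↦0})}; K=∅⟩
step 12: ⟨C=x; E={x↦3, loop↦0}; S={0↦2, 1↦clo(λx. (x x), {loop↦0}), 2↦clo(λx. (x x), {loop↦0}), 3↦clo(λx. (x x), {loop↦0})}; K=[arg]⟩
step 13: ⟨C=x; E={x↦3, loop↦0}; S={0↦2, 1↦clo(λx. (x x), {loop↦0}), 2↦clo(λx. (x x), {loop↦0}), 3↦clo(λx. (x x), {loop↦0})}; K=[fun]⟩
step 14: ⟨C=(x x); E={x↦4, loop↦0}; S={0↦2, 1↦clo(λx. (x x), {loop↦0}), 2↦clo(λx. (x x), {loop↦0}), 3↦clo(λx. (x x), {loop↦0}), 4↦clo(λx. (x x), {loop↦0})}; K=∅⟩
step 15: ⟨C=x; E={x↦4, loop↦0}; S={0↦2, 1↦clo(λx. (x x), {loop↦0}), 2↦clo(λx. (x x), {loop↦0}), 3↦clo(λx. (x x), {loop↦0}), 4↦clo(λx. (x x), {loop↦0})}; K=[arg]⟩
step 16: ⟨C=x; E={x↦4, loop↦0}; S={0↦2, 1↦clo(λx. (x x), {loop↦0}), 2↦clo(λx. (x x), {loop↦0}), 3↦clo(λx. (x x), {loop↦0}), 4↦clo(λx. (x x), {loop↦0})}; K=[fun]⟩
→ 16 transitions taken and the configuration is still not final: no result within 16 steps

Answer: DIVERGES (no final state within 16 steps)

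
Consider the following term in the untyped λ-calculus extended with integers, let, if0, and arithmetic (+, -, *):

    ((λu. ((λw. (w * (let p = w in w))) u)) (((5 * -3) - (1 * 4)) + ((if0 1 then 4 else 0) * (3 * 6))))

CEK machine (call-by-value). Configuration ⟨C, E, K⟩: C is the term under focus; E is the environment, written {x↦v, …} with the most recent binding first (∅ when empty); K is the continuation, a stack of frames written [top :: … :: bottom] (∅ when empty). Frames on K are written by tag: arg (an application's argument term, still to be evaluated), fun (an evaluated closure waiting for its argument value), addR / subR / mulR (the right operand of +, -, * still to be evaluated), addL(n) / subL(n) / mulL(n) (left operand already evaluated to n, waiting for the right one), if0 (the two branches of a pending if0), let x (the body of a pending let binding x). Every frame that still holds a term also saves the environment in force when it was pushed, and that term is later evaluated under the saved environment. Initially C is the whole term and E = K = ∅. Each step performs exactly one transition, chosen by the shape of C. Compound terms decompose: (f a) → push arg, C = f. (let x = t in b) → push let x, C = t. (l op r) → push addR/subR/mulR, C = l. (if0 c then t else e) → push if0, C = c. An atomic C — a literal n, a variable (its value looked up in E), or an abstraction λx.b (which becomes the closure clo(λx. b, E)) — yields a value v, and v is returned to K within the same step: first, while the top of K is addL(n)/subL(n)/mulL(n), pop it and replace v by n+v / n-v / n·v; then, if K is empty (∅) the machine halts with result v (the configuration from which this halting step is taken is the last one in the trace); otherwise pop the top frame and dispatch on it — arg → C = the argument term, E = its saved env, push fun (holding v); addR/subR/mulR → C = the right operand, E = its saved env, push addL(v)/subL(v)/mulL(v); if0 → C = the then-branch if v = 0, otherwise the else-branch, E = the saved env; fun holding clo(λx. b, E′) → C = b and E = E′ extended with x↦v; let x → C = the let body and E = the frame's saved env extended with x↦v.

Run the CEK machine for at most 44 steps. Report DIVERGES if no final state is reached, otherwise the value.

step 0: <C=((λu. ((λw. (w * (let p = w in w))) u)) (((5 * -3) - (1 * 4)) + ((if0 1 then 4 else 0) * (3 * 6)))), E=∅, K=∅>
step 1: <C=(λu. ((λw. (w * (let p = w in w))) u)), E=∅, K=[arg]>
step 2: <C=(((5 * -3) - (1 * 4)) + ((if0 1 then 4 else 0) * (3 * 6))), E=∅, K=[fun]>
step 3: <C=((5 * -3) - (1 * 4)), E=∅, K=[addR :: fun]>
step 4: <C=(5 * -3), E=∅, K=[subR :: addR :: fun]>
step 5: <C=5, E=∅, K=[mulR :: subR :: addR :: fun]>
step 6: <C=-3, E=∅, K=[mulL(5) :: subR :: addR :: fun]>
step 7: <C=(1 * 4), E=∅, K=[subL(-15) :: addR :: fun]>
step 8: <C=1, E=∅, K=[mulR :: subL(-15) :: addR :: fun]>
step 9: <C=4, E=∅, K=[mulL(1) :: subL(-15) :: addR :: fun]>
step 10: <C=((if0 1 then 4 else 0) * (3 * 6)), E=∅, K=[addL(-19) :: fun]>
step 11: <C=(if0 1 then 4 else 0), E=∅, K=[mulR :: addL(-19) :: fun]>
step 12: <C=1, E=∅, K=[if0 :: mulR :: addL(-19) :: fun]>
step 13: <C=0, E=∅, K=[mulR :: addL(-19) :: fun]>
step 14: <C=(3 * 6), E=∅, K=[mulL(0) :: addL(-19) :: fun]>
step 15: <C=3, E=∅, K=[mulR :: mulL(0) :: addL(-19) :: fun]>
step 16: <C=6, E=∅, K=[mulL(3) :: mulL(0) :: addL(-19) :: fun]>
step 17: <C=((λw. (w * (let p = w in w))) u), E={u↦-19}, K=∅>
step 18: <C=(λw. (w * (let p = w in w))), E={u↦-19}, K=[arg]>
step 19: <C=u, E={u↦-19}, K=[fun]>
step 20: <C=(w * (let p = w in w)), E={w↦-19, u↦-19}, K=∅>
step 21: <C=w, E={w↦-19, u↦-19}, K=[mulR]>
step 22: <C=(let p = w in w), E={w↦-19, u↦-19}, K=[mulL(-19)]>
step 23: <C=w, E={w↦-19, u↦-19}, K=[let p :: mulL(-19)]>
step 24: <C=w, E={p↦-19, w↦-19, u↦-19}, K=[mulL(-19)]>
→ final value 361

Answer: 361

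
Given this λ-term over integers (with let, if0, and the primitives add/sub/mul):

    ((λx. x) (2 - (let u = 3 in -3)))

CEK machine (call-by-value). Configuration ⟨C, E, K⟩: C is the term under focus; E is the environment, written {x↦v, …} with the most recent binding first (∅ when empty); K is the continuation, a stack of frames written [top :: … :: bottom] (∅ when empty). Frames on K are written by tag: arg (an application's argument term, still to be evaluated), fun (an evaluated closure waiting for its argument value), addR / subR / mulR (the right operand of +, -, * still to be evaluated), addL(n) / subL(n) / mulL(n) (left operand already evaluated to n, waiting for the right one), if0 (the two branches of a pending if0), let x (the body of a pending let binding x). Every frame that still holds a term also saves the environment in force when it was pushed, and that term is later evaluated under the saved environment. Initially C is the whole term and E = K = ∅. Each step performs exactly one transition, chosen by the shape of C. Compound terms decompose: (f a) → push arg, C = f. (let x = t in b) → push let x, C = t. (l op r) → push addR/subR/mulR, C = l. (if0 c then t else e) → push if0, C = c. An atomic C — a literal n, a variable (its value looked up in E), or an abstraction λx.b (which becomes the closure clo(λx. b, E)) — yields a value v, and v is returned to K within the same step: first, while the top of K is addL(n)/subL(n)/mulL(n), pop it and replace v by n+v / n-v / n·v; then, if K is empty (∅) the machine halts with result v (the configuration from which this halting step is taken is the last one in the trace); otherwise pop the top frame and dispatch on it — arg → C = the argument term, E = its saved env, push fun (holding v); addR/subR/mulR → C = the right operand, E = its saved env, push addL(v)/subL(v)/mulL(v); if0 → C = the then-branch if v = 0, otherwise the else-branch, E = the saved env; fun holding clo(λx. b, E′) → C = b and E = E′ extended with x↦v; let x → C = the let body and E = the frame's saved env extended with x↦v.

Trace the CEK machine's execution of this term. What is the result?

step 0: [C=((λx. x) (2 - (let u = 3 in -3))) | E=∅ | K=∅]
step 1: [C=(λx. x) | E=∅ | K=[arg]]
step 2: [C=(2 - (let u = 3 in -3)) | E=∅ | K=[fun]]
step 3: [C=2 | E=∅ | K=[subR :: fun]]
step 4: [C=(let u = 3 in -3) | E=∅ | K=[subL(2) :: fun]]
step 5: [C=3 | E=∅ | K=[let u :: subL(2) :: fun]]
step 6: [C=-3 | E={u↦3} | K=[subL(2) :: fun]]
step 7: [C=x | E={x↦5} | K=∅]
→ final value 5

Answer: 5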